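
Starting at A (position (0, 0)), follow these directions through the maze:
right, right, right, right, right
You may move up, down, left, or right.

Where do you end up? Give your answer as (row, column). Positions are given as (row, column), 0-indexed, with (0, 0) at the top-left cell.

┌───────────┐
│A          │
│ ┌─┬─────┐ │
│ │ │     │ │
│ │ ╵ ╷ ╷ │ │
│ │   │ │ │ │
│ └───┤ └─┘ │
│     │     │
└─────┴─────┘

Following directions step by step:
Start: (0, 0)
  right: (0, 0) → (0, 1)
  right: (0, 1) → (0, 2)
  right: (0, 2) → (0, 3)
  right: (0, 3) → (0, 4)
  right: (0, 4) → (0, 5)
Final position: (0, 5)

Path taken:

┌───────────┐
│A → → → → B│
│ ┌─┬─────┐ │
│ │ │     │ │
│ │ ╵ ╷ ╷ │ │
│ │   │ │ │ │
│ └───┤ └─┘ │
│     │     │
└─────┴─────┘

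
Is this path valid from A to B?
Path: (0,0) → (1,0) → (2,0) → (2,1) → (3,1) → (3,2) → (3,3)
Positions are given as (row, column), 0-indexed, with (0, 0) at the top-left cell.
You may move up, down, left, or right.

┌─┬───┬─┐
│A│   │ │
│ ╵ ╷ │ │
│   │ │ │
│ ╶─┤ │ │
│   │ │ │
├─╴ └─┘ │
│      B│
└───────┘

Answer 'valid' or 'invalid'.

Checking path validity:
Result: All consecutive moves are passable.

valid

Correct solution:

┌─┬───┬─┐
│A│   │ │
│ ╵ ╷ │ │
│↓  │ │ │
│ ╶─┤ │ │
│↳ ↓│ │ │
├─╴ └─┘ │
│  ↳ → B│
└───────┘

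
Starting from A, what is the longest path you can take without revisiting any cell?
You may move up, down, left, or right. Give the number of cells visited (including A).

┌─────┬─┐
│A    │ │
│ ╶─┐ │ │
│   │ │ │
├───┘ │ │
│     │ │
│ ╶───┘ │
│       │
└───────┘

Finding longest simple path using DFS:
Start: (0, 0)
Longest path visits 14 cells
Path: A → right → right → down → down → left → left → down → right → right → right → up → up → up

Solution:

┌─────┬─┐
│A → ↓│B│
│ ╶─┐ │ │
│   │↓│↑│
├───┘ │ │
│↓ ← ↲│↑│
│ ╶───┘ │
│↳ → → ↑│
└───────┘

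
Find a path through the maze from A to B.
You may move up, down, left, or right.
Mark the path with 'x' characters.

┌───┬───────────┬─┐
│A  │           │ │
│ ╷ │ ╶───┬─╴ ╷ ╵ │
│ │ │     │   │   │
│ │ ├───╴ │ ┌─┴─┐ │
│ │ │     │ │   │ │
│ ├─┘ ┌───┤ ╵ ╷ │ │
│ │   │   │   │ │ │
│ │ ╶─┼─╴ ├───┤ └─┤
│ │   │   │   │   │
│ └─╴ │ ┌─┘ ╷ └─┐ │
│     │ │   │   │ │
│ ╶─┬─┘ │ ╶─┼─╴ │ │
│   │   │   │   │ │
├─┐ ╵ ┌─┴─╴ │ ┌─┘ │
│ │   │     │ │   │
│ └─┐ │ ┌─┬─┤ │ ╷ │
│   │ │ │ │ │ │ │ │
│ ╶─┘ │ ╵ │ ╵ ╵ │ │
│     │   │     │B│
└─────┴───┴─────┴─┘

Finding the shortest path through the maze:
Path length: 37 steps
Directions: down → down → down → down → down → right → right → up → left → up → right → up → right → right → up → left → left → up → right → right → right → right → down → left → down → down → right → up → right → down → down → right → down → down → down → down → down

Solution:

┌───┬───────────┬─┐
│A  │x x x x x  │ │
│ ╷ │ ╶───┬─╴ ╷ ╵ │
│x│ │x x x│x x│   │
│ │ ├───╴ │ ┌─┴─┐ │
│x│ │x x x│x│x x│ │
│ ├─┘ ┌───┤ ╵ ╷ │ │
│x│x x│   │x x│x│ │
│ │ ╶─┼─╴ ├───┤ └─┤
│x│x x│   │   │x x│
│ └─╴ │ ┌─┘ ╷ └─┐ │
│x x x│ │   │   │x│
│ ╶─┬─┘ │ ╶─┼─╴ │ │
│   │   │   │   │x│
├─┐ ╵ ┌─┴─╴ │ ┌─┘ │
│ │   │     │ │  x│
│ └─┐ │ ┌─┬─┤ │ ╷ │
│   │ │ │ │ │ │ │x│
│ ╶─┘ │ ╵ │ ╵ ╵ │ │
│     │   │     │B│
└─────┴───┴─────┴─┘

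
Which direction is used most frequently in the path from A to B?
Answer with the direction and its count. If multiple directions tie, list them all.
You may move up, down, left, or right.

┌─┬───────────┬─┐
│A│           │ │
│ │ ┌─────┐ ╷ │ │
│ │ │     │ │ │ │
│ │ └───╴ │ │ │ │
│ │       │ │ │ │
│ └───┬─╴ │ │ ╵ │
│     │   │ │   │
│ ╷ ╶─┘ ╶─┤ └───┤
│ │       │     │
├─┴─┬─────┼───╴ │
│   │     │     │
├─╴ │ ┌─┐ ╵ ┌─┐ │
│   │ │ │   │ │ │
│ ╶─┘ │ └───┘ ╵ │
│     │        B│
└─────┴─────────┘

Directions: down, down, down, right, down, right, right, up, right, up, left, left, left, up, up, right, right, right, right, down, down, down, down, right, right, down, down, down
Counts: {'down': 11, 'right': 10, 'up': 4, 'left': 3}
Most common: down (11 times)

Solution:

┌─┬───────────┬─┐
│A│↱ → → → ↓  │ │
│ │ ┌─────┐ ╷ │ │
│↓│↑│     │↓│ │ │
│ │ └───╴ │ │ │ │
│↓│↑ ← ← ↰│↓│ │ │
│ └───┬─╴ │ │ ╵ │
│↳ ↓  │↱ ↑│↓│   │
│ ╷ ╶─┘ ╶─┤ └───┤
│ │↳ → ↑  │↳ → ↓│
├─┴─┬─────┼───╴ │
│   │     │    ↓│
├─╴ │ ┌─┐ ╵ ┌─┐ │
│   │ │ │   │ │↓│
│ ╶─┘ │ └───┘ ╵ │
│     │        B│
└─────┴─────────┘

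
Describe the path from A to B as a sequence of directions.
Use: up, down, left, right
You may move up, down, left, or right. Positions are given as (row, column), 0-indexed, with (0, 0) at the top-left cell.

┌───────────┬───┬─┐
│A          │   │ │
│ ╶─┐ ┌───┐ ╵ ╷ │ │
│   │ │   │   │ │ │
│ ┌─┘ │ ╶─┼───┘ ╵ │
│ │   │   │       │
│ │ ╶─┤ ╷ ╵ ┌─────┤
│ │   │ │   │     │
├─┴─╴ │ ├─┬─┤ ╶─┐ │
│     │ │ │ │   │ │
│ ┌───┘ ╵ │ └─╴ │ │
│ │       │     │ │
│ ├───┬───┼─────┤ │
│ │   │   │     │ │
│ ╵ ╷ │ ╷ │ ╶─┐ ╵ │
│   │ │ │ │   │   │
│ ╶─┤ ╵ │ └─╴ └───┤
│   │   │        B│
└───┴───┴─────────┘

Finding the path and converting it to directions:
Path through cells: (0,0) → (0,1) → (0,2) → (1,2) → (2,2) → (2,1) → (3,1) → (3,2) → (4,2) → (4,1) → (4,0) → (5,0) → (6,0) → (7,0) → (7,1) → (6,1) → (6,2) → (7,2) → (8,2) → (8,3) → (7,3) → (6,3) → (6,4) → (7,4) → (8,4) → (8,5) → (8,6) → (8,7) → (8,8)
Directions: right, right, down, down, left, down, right, down, left, left, down, down, down, right, up, right, down, down, right, up, up, right, down, down, right, right, right, right

Solution:

┌───────────┬───┬─┐
│A → ↓      │   │ │
│ ╶─┐ ┌───┐ ╵ ╷ │ │
│   │↓│   │   │ │ │
│ ┌─┘ │ ╶─┼───┘ ╵ │
│ │↓ ↲│   │       │
│ │ ╶─┤ ╷ ╵ ┌─────┤
│ │↳ ↓│ │   │     │
├─┴─╴ │ ├─┬─┤ ╶─┐ │
│↓ ← ↲│ │ │ │   │ │
│ ┌───┘ ╵ │ └─╴ │ │
│↓│       │     │ │
│ ├───┬───┼─────┤ │
│↓│↱ ↓│↱ ↓│     │ │
│ ╵ ╷ │ ╷ │ ╶─┐ ╵ │
│↳ ↑│↓│↑│↓│   │   │
│ ╶─┤ ╵ │ └─╴ └───┤
│   │↳ ↑│↳ → → → B│
└───┴───┴─────────┘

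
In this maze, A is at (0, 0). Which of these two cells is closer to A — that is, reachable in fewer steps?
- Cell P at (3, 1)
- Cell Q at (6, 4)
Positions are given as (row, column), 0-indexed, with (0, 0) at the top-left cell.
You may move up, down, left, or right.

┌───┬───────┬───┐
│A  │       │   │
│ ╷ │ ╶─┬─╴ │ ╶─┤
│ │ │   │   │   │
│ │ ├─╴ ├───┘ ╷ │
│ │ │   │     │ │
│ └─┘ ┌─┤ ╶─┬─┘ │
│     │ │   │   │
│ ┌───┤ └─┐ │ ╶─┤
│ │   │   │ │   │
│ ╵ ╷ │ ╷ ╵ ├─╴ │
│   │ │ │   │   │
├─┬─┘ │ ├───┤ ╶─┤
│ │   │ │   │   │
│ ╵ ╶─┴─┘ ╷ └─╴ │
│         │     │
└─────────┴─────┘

Shortest path A → P at (3, 1): 4 steps
Shortest path A → Q at (6, 4): 16 steps

P is closer (4 steps vs 16 steps).

Path to P:

┌───┬───────┬───┐
│A  │       │   │
│ ╷ │ ╶─┬─╴ │ ╶─┤
│↓│ │   │   │   │
│ │ ├─╴ ├───┘ ╷ │
│↓│ │   │     │ │
│ └─┘ ┌─┤ ╶─┬─┘ │
│↳ P  │ │   │   │
│ ┌───┤ └─┐ │ ╶─┤
│ │   │   │ │   │
│ ╵ ╷ │ ╷ ╵ ├─╴ │
│   │ │ │   │   │
├─┬─┘ │ ├───┤ ╶─┤
│ │   │ │   │   │
│ ╵ ╶─┴─┘ ╷ └─╴ │
│         │     │
└─────────┴─────┘

Path to Q:

┌───┬───────┬───┐
│A  │       │   │
│ ╷ │ ╶─┬─╴ │ ╶─┤
│↓│ │   │   │   │
│ │ ├─╴ ├───┘ ╷ │
│↓│ │   │     │ │
│ └─┘ ┌─┤ ╶─┬─┘ │
│↓    │ │   │   │
│ ┌───┤ └─┐ │ ╶─┤
│↓│↱ ↓│   │ │   │
│ ╵ ╷ │ ╷ ╵ ├─╴ │
│↳ ↑│↓│ │   │   │
├─┬─┘ │ ├───┤ ╶─┤
│ │↓ ↲│ │Q  │   │
│ ╵ ╶─┴─┘ ╷ └─╴ │
│  ↳ → → ↑│     │
└─────────┴─────┘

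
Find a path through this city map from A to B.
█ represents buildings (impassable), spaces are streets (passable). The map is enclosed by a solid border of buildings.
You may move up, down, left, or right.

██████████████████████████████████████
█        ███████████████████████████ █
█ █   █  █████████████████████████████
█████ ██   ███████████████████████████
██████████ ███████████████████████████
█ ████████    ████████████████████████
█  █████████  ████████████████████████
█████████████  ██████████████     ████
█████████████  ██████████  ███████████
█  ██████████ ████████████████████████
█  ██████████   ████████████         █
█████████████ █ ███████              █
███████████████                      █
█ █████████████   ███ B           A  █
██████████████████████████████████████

Finding the shortest path from A to B:
Movement: cardinal only
Path length: 12 steps
Directions: left → left → left → left → left → left → left → left → left → left → left → left

Solution:

██████████████████████████████████████
█        ███████████████████████████ █
█ █   █  █████████████████████████████
█████ ██   ███████████████████████████
██████████ ███████████████████████████
█ ████████    ████████████████████████
█  █████████  ████████████████████████
█████████████  ██████████████     ████
█████████████  ██████████  ███████████
█  ██████████ ████████████████████████
█  ██████████   ████████████         █
█████████████ █ ███████              █
███████████████                      █
█ █████████████   ███ B←←←←←←←←←←←A  █
██████████████████████████████████████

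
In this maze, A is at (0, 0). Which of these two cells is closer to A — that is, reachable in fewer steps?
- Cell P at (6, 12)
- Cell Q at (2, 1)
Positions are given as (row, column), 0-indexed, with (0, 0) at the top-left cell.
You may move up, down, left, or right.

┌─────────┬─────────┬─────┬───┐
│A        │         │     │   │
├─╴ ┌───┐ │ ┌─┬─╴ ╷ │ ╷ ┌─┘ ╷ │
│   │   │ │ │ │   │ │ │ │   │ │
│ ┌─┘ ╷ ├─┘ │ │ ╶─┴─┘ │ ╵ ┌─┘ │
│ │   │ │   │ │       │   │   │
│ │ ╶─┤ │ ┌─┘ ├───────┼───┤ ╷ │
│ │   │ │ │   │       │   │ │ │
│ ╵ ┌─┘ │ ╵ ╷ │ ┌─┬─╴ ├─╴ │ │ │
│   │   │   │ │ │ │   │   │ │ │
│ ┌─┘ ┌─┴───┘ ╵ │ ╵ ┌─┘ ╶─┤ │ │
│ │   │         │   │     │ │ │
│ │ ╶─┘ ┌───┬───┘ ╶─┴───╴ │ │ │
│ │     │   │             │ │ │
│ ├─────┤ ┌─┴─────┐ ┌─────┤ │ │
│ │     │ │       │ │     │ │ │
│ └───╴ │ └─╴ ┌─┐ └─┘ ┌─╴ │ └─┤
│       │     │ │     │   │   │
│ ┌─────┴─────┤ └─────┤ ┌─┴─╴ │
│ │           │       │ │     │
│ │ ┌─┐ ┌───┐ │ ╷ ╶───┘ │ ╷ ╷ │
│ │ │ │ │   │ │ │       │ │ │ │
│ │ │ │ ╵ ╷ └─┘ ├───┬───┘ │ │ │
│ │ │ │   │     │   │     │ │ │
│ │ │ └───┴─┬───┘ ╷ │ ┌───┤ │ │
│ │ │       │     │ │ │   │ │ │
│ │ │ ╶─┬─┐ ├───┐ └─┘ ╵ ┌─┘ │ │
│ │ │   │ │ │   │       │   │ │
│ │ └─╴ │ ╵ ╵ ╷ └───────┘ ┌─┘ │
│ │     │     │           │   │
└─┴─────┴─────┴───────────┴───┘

Shortest path A → P at (6, 12): 40 steps
Shortest path A → Q at (2, 1): 9 steps

Q is closer (9 steps vs 40 steps).

Path to P:

┌─────────┬─────────┬─────┬───┐
│A ↓      │         │     │   │
├─╴ ┌───┐ │ ┌─┬─╴ ╷ │ ╷ ┌─┘ ╷ │
│↓ ↲│↱ ↓│ │ │ │   │ │ │ │   │ │
│ ┌─┘ ╷ ├─┘ │ │ ╶─┴─┘ │ ╵ ┌─┘ │
│↓│↱ ↑│↓│   │ │       │   │   │
│ │ ╶─┤ │ ┌─┘ ├───────┼───┤ ╷ │
│↓│↑  │↓│ │   │↱ → → ↓│   │ │ │
│ ╵ ┌─┘ │ ╵ ╷ │ ┌─┬─╴ ├─╴ │ │ │
│↳ ↑│↓ ↲│   │ │↑│ │↓ ↲│   │ │ │
│ ┌─┘ ┌─┴───┘ ╵ │ ╵ ┌─┘ ╶─┤ │ │
│ │↓ ↲│↱ → → → ↑│↓ ↲│     │ │ │
│ │ ╶─┘ ┌───┬───┘ ╶─┴───╴ │ │ │
│ │↳ → ↑│   │    ↳ → → → P│ │ │
│ ├─────┤ ┌─┴─────┐ ┌─────┤ │ │
│ │     │ │       │ │     │ │ │
│ └───╴ │ └─╴ ┌─┐ └─┘ ┌─╴ │ └─┤
│       │     │ │     │   │   │
│ ┌─────┴─────┤ └─────┤ ┌─┴─╴ │
│ │           │       │ │     │
│ │ ┌─┐ ┌───┐ │ ╷ ╶───┘ │ ╷ ╷ │
│ │ │ │ │   │ │ │       │ │ │ │
│ │ │ │ ╵ ╷ └─┘ ├───┬───┘ │ │ │
│ │ │ │   │     │   │     │ │ │
│ │ │ └───┴─┬───┘ ╷ │ ┌───┤ │ │
│ │ │       │     │ │ │   │ │ │
│ │ │ ╶─┬─┐ ├───┐ └─┘ ╵ ┌─┘ │ │
│ │ │   │ │ │   │       │   │ │
│ │ └─╴ │ ╵ ╵ ╷ └───────┘ ┌─┘ │
│ │     │     │           │   │
└─┴─────┴─────┴───────────┴───┘

Path to Q:

┌─────────┬─────────┬─────┬───┐
│A ↓      │         │     │   │
├─╴ ┌───┐ │ ┌─┬─╴ ╷ │ ╷ ┌─┘ ╷ │
│↓ ↲│   │ │ │ │   │ │ │ │   │ │
│ ┌─┘ ╷ ├─┘ │ │ ╶─┴─┘ │ ╵ ┌─┘ │
│↓│Q  │ │   │ │       │   │   │
│ │ ╶─┤ │ ┌─┘ ├───────┼───┤ ╷ │
│↓│↑  │ │ │   │       │   │ │ │
│ ╵ ┌─┘ │ ╵ ╷ │ ┌─┬─╴ ├─╴ │ │ │
│↳ ↑│   │   │ │ │ │   │   │ │ │
│ ┌─┘ ┌─┴───┘ ╵ │ ╵ ┌─┘ ╶─┤ │ │
│ │   │         │   │     │ │ │
│ │ ╶─┘ ┌───┬───┘ ╶─┴───╴ │ │ │
│ │     │   │             │ │ │
│ ├─────┤ ┌─┴─────┐ ┌─────┤ │ │
│ │     │ │       │ │     │ │ │
│ └───╴ │ └─╴ ┌─┐ └─┘ ┌─╴ │ └─┤
│       │     │ │     │   │   │
│ ┌─────┴─────┤ └─────┤ ┌─┴─╴ │
│ │           │       │ │     │
│ │ ┌─┐ ┌───┐ │ ╷ ╶───┘ │ ╷ ╷ │
│ │ │ │ │   │ │ │       │ │ │ │
│ │ │ │ ╵ ╷ └─┘ ├───┬───┘ │ │ │
│ │ │ │   │     │   │     │ │ │
│ │ │ └───┴─┬───┘ ╷ │ ┌───┤ │ │
│ │ │       │     │ │ │   │ │ │
│ │ │ ╶─┬─┐ ├───┐ └─┘ ╵ ┌─┘ │ │
│ │ │   │ │ │   │       │   │ │
│ │ └─╴ │ ╵ ╵ ╷ └───────┘ ┌─┘ │
│ │     │     │           │   │
└─┴─────┴─────┴───────────┴───┘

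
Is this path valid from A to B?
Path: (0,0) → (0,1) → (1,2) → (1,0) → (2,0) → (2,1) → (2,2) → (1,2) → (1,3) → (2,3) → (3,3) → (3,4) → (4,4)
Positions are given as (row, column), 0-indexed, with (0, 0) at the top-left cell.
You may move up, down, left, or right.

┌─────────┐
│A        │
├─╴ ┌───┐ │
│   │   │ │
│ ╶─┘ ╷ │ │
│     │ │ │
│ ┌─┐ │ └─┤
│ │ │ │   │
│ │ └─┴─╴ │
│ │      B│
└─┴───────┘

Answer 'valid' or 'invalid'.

Checking path validity:
Result: Invalid move at step 2: cannot move from (0, 1) to (1, 2).

invalid

Correct solution:

┌─────────┐
│A ↓      │
├─╴ ┌───┐ │
│↓ ↲│↱ ↓│ │
│ ╶─┘ ╷ │ │
│↳ → ↑│↓│ │
│ ┌─┐ │ └─┤
│ │ │ │↳ ↓│
│ │ └─┴─╴ │
│ │      B│
└─┴───────┘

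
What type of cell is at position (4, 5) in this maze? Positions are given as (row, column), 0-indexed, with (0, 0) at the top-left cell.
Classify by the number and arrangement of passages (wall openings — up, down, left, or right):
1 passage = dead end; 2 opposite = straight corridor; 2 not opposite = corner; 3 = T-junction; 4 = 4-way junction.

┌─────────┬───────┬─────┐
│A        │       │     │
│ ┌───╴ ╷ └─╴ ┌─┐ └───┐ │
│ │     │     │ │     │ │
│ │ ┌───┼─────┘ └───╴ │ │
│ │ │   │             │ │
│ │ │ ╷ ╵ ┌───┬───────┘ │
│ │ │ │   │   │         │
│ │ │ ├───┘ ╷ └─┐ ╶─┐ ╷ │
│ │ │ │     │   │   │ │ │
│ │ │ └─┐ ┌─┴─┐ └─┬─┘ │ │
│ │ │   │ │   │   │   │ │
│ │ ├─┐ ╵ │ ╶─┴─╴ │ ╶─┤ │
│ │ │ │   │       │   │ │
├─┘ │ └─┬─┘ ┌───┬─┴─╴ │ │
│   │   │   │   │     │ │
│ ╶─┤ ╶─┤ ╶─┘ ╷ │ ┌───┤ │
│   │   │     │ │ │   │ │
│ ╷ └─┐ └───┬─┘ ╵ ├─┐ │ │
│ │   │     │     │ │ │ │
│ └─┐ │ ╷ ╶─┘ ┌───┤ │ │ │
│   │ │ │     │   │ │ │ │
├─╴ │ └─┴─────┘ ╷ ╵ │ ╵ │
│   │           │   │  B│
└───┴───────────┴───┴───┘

Checking cell at (4, 5):
Number of passages: 2
Cell type: corner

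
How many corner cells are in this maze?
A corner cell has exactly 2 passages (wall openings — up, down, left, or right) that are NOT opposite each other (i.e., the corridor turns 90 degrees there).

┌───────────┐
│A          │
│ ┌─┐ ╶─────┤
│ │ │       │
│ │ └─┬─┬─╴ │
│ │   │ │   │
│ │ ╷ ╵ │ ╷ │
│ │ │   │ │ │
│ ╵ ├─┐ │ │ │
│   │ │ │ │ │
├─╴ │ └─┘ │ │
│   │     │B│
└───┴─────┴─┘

Counting corner cells (2 non-opposite passages):
Total corners: 10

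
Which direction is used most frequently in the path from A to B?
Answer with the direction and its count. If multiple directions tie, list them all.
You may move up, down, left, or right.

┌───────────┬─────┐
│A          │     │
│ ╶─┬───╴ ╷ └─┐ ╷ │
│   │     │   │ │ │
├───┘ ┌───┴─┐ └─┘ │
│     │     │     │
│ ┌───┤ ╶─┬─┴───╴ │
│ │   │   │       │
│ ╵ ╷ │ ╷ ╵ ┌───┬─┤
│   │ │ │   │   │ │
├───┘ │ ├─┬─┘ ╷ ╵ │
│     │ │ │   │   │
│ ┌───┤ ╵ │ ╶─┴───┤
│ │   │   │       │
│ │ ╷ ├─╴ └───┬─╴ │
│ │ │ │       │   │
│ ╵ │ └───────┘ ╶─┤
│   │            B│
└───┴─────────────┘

Directions: right, right, right, right, down, left, left, down, left, left, down, down, right, up, right, down, down, left, left, down, down, down, right, up, up, right, down, down, right, right, right, right, right, right
Counts: {'right': 14, 'down': 11, 'left': 6, 'up': 3}
Most common: right (14 times)

Solution:

┌───────────┬─────┐
│A → → → ↓  │     │
│ ╶─┬───╴ ╷ └─┐ ╷ │
│   │↓ ← ↲│   │ │ │
├───┘ ┌───┴─┐ └─┘ │
│↓ ← ↲│     │     │
│ ┌───┤ ╶─┬─┴───╴ │
│↓│↱ ↓│   │       │
│ ╵ ╷ │ ╷ ╵ ┌───┬─┤
│↳ ↑│↓│ │   │   │ │
├───┘ │ ├─┬─┘ ╷ ╵ │
│↓ ← ↲│ │ │   │   │
│ ┌───┤ ╵ │ ╶─┴───┤
│↓│↱ ↓│   │       │
│ │ ╷ ├─╴ └───┬─╴ │
│↓│↑│↓│       │   │
│ ╵ │ └───────┘ ╶─┤
│↳ ↑│↳ → → → → → B│
└───┴─────────────┘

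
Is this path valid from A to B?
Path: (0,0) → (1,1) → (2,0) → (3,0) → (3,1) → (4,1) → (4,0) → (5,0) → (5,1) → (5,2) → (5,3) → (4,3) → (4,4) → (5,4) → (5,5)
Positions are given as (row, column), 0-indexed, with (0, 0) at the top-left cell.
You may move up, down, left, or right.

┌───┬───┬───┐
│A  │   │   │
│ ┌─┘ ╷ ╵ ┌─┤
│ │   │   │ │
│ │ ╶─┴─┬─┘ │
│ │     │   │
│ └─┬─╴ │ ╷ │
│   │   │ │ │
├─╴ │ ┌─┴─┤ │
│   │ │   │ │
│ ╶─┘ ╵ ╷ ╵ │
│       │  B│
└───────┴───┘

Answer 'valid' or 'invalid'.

Checking path validity:
Result: Invalid move at step 1: cannot move from (0, 0) to (1, 1).

invalid

Correct solution:

┌───┬───┬───┐
│A  │   │   │
│ ┌─┘ ╷ ╵ ┌─┤
│↓│   │   │ │
│ │ ╶─┴─┬─┘ │
│↓│     │   │
│ └─┬─╴ │ ╷ │
│↳ ↓│   │ │ │
├─╴ │ ┌─┴─┤ │
│↓ ↲│ │↱ ↓│ │
│ ╶─┘ ╵ ╷ ╵ │
│↳ → → ↑│↳ B│
└───────┴───┘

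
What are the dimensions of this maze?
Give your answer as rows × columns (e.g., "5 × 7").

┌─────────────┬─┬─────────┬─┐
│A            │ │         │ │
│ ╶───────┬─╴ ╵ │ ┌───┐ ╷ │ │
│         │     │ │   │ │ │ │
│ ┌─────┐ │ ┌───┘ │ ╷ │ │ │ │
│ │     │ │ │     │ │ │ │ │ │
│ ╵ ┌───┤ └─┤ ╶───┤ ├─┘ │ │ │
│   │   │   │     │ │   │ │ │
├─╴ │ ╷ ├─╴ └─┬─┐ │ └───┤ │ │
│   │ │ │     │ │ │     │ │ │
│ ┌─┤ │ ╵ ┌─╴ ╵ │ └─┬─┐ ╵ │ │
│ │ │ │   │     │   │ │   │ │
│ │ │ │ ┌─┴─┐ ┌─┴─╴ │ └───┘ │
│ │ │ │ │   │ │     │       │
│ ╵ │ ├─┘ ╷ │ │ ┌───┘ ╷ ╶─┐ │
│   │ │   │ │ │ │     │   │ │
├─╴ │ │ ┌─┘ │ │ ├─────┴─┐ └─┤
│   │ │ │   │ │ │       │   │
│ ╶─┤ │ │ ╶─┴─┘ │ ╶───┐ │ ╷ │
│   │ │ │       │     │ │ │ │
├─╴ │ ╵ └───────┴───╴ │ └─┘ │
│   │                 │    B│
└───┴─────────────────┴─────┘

Counting the maze dimensions:
Rows (vertical): 11
Columns (horizontal): 14
Dimensions: 11 × 14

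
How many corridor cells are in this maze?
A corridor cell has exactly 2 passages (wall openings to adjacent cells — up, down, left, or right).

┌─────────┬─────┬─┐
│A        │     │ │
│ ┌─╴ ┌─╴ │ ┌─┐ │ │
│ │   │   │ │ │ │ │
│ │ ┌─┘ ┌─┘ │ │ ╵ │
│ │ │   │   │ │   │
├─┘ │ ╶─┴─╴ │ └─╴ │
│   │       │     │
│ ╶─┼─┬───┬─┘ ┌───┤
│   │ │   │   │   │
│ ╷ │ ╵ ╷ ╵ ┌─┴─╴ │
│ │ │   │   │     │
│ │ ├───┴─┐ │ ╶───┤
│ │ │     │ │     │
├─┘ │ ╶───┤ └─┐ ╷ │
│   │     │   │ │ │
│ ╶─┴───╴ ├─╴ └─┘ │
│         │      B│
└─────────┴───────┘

Counting cells with exactly 2 passages:
Total corridor cells: 63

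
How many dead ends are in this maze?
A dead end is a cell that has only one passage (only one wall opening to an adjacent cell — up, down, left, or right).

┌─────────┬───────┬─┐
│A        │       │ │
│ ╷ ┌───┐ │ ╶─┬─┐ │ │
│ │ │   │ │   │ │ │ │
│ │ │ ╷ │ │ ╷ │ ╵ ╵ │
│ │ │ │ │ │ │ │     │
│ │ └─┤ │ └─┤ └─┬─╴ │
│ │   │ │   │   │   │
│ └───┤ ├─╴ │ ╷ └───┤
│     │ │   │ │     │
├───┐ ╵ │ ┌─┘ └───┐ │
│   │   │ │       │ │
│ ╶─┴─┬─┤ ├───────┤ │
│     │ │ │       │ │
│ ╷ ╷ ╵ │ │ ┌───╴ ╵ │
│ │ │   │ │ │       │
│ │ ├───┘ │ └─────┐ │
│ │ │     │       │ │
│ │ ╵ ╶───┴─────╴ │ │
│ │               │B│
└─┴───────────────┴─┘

Checking each cell for number of passages:

Dead ends found at positions:
  (0, 9)
  (1, 7)
  (2, 2)
  (2, 5)
  (3, 2)
  (3, 8)
  (5, 1)
  (5, 5)
  (5, 8)
  (6, 3)
  (7, 6)
  (9, 0)
  (9, 9)
Total dead ends: 13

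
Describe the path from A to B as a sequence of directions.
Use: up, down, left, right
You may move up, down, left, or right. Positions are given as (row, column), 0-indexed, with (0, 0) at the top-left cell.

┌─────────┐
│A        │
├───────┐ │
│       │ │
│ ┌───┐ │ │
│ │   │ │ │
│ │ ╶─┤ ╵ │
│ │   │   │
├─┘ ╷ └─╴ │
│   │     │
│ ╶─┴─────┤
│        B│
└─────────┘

Finding the path and converting it to directions:
Path through cells: (0,0) → (0,1) → (0,2) → (0,3) → (0,4) → (1,4) → (2,4) → (3,4) → (4,4) → (4,3) → (4,2) → (3,2) → (3,1) → (4,1) → (4,0) → (5,0) → (5,1) → (5,2) → (5,3) → (5,4)
Directions: right, right, right, right, down, down, down, down, left, left, up, left, down, left, down, right, right, right, right

Solution:

┌─────────┐
│A → → → ↓│
├───────┐ │
│       │↓│
│ ┌───┐ │ │
│ │   │ │↓│
│ │ ╶─┤ ╵ │
│ │↓ ↰│  ↓│
├─┘ ╷ └─╴ │
│↓ ↲│↑ ← ↲│
│ ╶─┴─────┤
│↳ → → → B│
└─────────┘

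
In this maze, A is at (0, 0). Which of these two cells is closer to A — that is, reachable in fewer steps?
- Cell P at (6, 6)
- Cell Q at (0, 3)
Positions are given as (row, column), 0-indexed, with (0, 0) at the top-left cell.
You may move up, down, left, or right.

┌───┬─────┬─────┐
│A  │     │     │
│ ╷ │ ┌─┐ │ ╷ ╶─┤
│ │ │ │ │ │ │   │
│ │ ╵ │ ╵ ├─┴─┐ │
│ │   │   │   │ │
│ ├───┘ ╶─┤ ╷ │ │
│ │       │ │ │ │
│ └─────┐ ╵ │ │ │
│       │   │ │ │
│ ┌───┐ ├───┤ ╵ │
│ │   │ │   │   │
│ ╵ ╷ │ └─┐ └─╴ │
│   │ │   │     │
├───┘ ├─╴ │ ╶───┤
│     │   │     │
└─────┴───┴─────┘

Shortest path A → P at (6, 6): 24 steps
Shortest path A → Q at (0, 3): 7 steps

Q is closer (7 steps vs 24 steps).

Path to P:

┌───┬─────┬─────┐
│A ↓│↱ → ↓│     │
│ ╷ │ ┌─┐ │ ╷ ╶─┤
│ │↓│↑│ │↓│ │   │
│ │ ╵ │ ╵ ├─┴─┐ │
│ │↳ ↑│↓ ↲│↱ ↓│ │
│ ├───┘ ╶─┤ ╷ │ │
│ │    ↳ ↓│↑│↓│ │
│ └─────┐ ╵ │ │ │
│       │↳ ↑│↓│ │
│ ┌───┐ ├───┤ ╵ │
│ │   │ │   │↳ ↓│
│ ╵ ╷ │ └─┐ └─╴ │
│   │ │   │  P ↲│
├───┘ ├─╴ │ ╶───┤
│     │   │     │
└─────┴───┴─────┘

Path to Q:

┌───┬─────┬─────┐
│A ↓│↱ Q  │     │
│ ╷ │ ┌─┐ │ ╷ ╶─┤
│ │↓│↑│ │ │ │   │
│ │ ╵ │ ╵ ├─┴─┐ │
│ │↳ ↑│   │   │ │
│ ├───┘ ╶─┤ ╷ │ │
│ │       │ │ │ │
│ └─────┐ ╵ │ │ │
│       │   │ │ │
│ ┌───┐ ├───┤ ╵ │
│ │   │ │   │   │
│ ╵ ╷ │ └─┐ └─╴ │
│   │ │   │     │
├───┘ ├─╴ │ ╶───┤
│     │   │     │
└─────┴───┴─────┘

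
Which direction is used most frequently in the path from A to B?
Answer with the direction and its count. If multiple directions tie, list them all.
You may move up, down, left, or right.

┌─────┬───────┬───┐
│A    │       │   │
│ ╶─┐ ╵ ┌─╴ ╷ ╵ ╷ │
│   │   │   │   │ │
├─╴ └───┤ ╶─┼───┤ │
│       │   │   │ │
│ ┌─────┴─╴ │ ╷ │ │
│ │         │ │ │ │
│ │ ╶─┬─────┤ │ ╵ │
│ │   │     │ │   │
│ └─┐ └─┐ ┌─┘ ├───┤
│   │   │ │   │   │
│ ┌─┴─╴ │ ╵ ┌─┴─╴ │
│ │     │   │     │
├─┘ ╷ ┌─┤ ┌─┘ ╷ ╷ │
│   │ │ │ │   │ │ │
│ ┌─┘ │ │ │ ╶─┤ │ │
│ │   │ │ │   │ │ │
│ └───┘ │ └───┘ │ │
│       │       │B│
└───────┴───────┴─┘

Directions: right, right, down, right, up, right, right, right, down, right, up, right, down, down, down, down, left, up, up, left, down, down, down, left, down, left, down, down, down, right, right, right, up, up, up, right, down, down, down
Counts: {'right': 12, 'down': 16, 'up': 7, 'left': 4}
Most common: down (16 times)

Solution:

┌─────┬───────┬───┐
│A → ↓│↱ → → ↓│↱ ↓│
│ ╶─┐ ╵ ┌─╴ ╷ ╵ ╷ │
│   │↳ ↑│   │↳ ↑│↓│
├─╴ └───┤ ╶─┼───┤ │
│       │   │↓ ↰│↓│
│ ┌─────┴─╴ │ ╷ │ │
│ │         │↓│↑│↓│
│ │ ╶─┬─────┤ │ ╵ │
│ │   │     │↓│↑ ↲│
│ └─┐ └─┐ ┌─┘ ├───┤
│   │   │ │↓ ↲│   │
│ ┌─┴─╴ │ ╵ ┌─┴─╴ │
│ │     │↓ ↲│  ↱ ↓│
├─┘ ╷ ┌─┤ ┌─┘ ╷ ╷ │
│   │ │ │↓│   │↑│↓│
│ ┌─┘ │ │ │ ╶─┤ │ │
│ │   │ │↓│   │↑│↓│
│ └───┘ │ └───┘ │ │
│       │↳ → → ↑│B│
└───────┴───────┴─┘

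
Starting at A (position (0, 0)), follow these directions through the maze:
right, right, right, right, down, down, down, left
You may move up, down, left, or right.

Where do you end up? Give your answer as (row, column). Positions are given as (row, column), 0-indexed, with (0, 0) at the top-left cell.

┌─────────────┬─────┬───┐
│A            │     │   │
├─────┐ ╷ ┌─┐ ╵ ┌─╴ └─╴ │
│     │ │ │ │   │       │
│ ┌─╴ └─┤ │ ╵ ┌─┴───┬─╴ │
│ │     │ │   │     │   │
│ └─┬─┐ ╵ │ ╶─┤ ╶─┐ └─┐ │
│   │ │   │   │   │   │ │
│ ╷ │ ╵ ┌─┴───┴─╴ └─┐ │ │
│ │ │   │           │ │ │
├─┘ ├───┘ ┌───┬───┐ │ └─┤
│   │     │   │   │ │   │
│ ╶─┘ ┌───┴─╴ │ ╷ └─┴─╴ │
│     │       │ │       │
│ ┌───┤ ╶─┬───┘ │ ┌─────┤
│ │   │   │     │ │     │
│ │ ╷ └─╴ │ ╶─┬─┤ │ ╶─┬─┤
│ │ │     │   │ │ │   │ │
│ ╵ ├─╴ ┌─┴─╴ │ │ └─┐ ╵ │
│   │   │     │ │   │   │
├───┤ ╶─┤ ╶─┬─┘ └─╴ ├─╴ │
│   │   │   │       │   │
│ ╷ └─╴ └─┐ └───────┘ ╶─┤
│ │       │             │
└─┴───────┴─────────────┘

Following directions step by step:
Start: (0, 0)
  right: (0, 0) → (0, 1)
  right: (0, 1) → (0, 2)
  right: (0, 2) → (0, 3)
  right: (0, 3) → (0, 4)
  down: (0, 4) → (1, 4)
  down: (1, 4) → (2, 4)
  down: (2, 4) → (3, 4)
  left: (3, 4) → (3, 3)
Final position: (3, 3)

Path taken:

┌─────────────┬─────┬───┐
│A → → → ↓    │     │   │
├─────┐ ╷ ┌─┐ ╵ ┌─╴ └─╴ │
│     │ │↓│ │   │       │
│ ┌─╴ └─┤ │ ╵ ┌─┴───┬─╴ │
│ │     │↓│   │     │   │
│ └─┬─┐ ╵ │ ╶─┤ ╶─┐ └─┐ │
│   │ │B ↲│   │   │   │ │
│ ╷ │ ╵ ┌─┴───┴─╴ └─┐ │ │
│ │ │   │           │ │ │
├─┘ ├───┘ ┌───┬───┐ │ └─┤
│   │     │   │   │ │   │
│ ╶─┘ ┌───┴─╴ │ ╷ └─┴─╴ │
│     │       │ │       │
│ ┌───┤ ╶─┬───┘ │ ┌─────┤
│ │   │   │     │ │     │
│ │ ╷ └─╴ │ ╶─┬─┤ │ ╶─┬─┤
│ │ │     │   │ │ │   │ │
│ ╵ ├─╴ ┌─┴─╴ │ │ └─┐ ╵ │
│   │   │     │ │   │   │
├───┤ ╶─┤ ╶─┬─┘ └─╴ ├─╴ │
│   │   │   │       │   │
│ ╷ └─╴ └─┐ └───────┘ ╶─┤
│ │       │             │
└─┴───────┴─────────────┘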